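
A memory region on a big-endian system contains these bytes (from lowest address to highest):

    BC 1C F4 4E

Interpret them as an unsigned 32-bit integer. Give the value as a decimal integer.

3156014158

Big-endian: lowest address holds the most-significant byte.
The bytes are already most-significant first: 0xBC1CF44E.
0xBC1CF44E = 3156014158.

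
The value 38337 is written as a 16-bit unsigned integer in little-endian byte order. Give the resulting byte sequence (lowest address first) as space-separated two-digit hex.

C1 95

38337 in hexadecimal, padded to 16 bits, is 0x95C1.
Split into bytes (most-significant first): 95 C1.
In little-endian order the low byte comes first in memory.
So at ascending addresses the bytes are C1 95.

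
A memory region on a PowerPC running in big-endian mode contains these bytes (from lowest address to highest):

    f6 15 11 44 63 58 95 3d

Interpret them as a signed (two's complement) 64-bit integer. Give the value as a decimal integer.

In big-endian order the high byte comes first in memory.
The bytes are already most-significant first: 0xF61511446358953D.
Top bit is set, so as a signed 64-bit value this is 0xF61511446358953D − 2^64 = -714645980446157507.

-714645980446157507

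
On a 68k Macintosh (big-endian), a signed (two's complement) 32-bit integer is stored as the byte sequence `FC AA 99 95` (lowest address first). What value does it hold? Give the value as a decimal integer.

-55928427

In big-endian order the high byte comes first in memory.
The bytes are already most-significant first: 0xFCAA9995.
Top bit is set, so as a signed 32-bit value this is 0xFCAA9995 − 2^32 = -55928427.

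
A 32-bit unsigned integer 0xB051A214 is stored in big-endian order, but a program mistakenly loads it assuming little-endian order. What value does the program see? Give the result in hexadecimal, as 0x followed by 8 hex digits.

Stored big-endian, the bytes at ascending addresses are B0 51 A2 14.
Read back as little-endian, the first byte is least significant, giving 0x14A251B0.

0x14A251B0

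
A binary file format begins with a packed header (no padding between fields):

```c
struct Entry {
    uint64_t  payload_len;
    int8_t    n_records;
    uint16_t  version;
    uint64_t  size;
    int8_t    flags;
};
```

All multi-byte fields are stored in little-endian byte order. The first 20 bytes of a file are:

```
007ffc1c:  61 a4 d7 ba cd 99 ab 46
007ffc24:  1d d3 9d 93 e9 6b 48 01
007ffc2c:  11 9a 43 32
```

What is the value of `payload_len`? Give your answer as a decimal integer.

`payload_len` is the first field, at byte offset 0, occupying 8 bytes.
Bytes at offsets 0..7: 61 A4 D7 BA CD 99 AB 46.
Little-endian stores the least-significant byte at the lowest address.
Reassemble most-significant byte first: 46 AB 99 CD BA D7 A4 61 → 0x46AB99CDBAD7A461.
0x46AB99CDBAD7A461 = 5092332912554517601.

5092332912554517601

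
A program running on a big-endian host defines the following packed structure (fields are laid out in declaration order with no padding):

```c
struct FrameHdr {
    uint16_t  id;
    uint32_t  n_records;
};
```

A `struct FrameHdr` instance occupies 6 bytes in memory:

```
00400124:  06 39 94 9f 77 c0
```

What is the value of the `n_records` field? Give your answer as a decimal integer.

2493478848

`n_records` follows `id` (2 bytes), so it starts at byte offset 2 and occupies 4 bytes.
Bytes at offsets 2..5: 94 9F 77 C0.
Big-endian stores the most-significant byte at the lowest address.
The bytes are already most-significant first: 0x949F77C0.
0x949F77C0 = 2493478848.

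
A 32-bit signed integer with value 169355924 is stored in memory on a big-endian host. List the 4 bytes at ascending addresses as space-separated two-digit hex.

169355924 in hexadecimal, padded to 32 bits, is 0x0A182A94.
Split into bytes (most-significant first): 0A 18 2A 94.
Big-endian: lowest address holds the most-significant byte.
So the memory order matches the most-significant-first order: 0A 18 2A 94.

0A 18 2A 94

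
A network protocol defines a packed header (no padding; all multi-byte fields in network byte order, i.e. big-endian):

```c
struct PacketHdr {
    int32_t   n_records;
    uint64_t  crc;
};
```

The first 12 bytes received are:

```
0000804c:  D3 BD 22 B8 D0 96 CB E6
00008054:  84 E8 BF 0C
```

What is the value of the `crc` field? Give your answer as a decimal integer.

15030424997328371468

`crc` follows `n_records` (4 bytes), so it starts at byte offset 4 and occupies 8 bytes.
Bytes at offsets 4..11: D0 96 CB E6 84 E8 BF 0C.
Big-endian: lowest address holds the most-significant byte.
The bytes are already most-significant first: 0xD096CBE684E8BF0C.
0xD096CBE684E8BF0C = 15030424997328371468.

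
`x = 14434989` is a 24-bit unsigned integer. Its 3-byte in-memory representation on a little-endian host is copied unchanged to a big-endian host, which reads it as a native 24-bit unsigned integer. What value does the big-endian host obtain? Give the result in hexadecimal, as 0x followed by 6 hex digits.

0xAD42DC

14434989 in 24-bit hexadecimal is 0xDC42AD.
Stored little-endian, the bytes at ascending addresses are AD 42 DC.
Read back as big-endian, the last byte is least significant, giving 0xAD42DC.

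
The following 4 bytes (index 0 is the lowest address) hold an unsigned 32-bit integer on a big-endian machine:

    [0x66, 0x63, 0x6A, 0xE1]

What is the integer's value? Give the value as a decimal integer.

1717791457

Big-endian: lowest address holds the most-significant byte.
The bytes are already most-significant first: 0x66636AE1.
0x66636AE1 = 1717791457.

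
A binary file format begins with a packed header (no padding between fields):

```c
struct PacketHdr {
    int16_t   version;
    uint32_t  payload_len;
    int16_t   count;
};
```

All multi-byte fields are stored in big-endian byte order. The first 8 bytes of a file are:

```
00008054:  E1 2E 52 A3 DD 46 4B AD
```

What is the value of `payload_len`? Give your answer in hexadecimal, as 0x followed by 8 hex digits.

0x52A3DD46

`payload_len` follows `version` (2 bytes), so it starts at byte offset 2 and occupies 4 bytes.
Bytes at offsets 2..5: 52 A3 DD 46.
Big-endian: lowest address holds the most-significant byte.
The bytes are already most-significant first: 0x52A3DD46.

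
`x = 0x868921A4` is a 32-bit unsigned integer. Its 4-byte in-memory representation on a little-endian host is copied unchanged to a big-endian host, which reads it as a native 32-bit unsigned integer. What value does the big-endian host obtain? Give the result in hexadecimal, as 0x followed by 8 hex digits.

Stored little-endian, the bytes at ascending addresses are A4 21 89 86.
Read back as big-endian, the last byte is least significant, giving 0xA4218986.

0xA4218986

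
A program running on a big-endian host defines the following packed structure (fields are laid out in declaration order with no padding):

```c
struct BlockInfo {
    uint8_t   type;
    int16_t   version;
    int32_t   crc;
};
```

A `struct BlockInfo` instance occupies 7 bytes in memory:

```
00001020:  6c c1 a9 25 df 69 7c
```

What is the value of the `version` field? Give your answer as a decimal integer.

`version` follows `type` (1 byte), so it starts at byte offset 1 and occupies 2 bytes.
Bytes at offsets 1..2: C1 A9.
Big-endian: lowest address holds the most-significant byte.
The bytes are already most-significant first: 0xC1A9.
Top bit is set, so as a signed 16-bit value this is 0xC1A9 − 2^16 = -15959.

-15959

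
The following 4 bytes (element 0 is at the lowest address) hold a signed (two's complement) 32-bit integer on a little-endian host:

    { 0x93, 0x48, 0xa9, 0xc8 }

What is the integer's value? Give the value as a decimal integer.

-928429933

In little-endian order the low byte comes first in memory.
Reassemble most-significant byte first: C8 A9 48 93 → 0xC8A94893.
Top bit is set, so as a signed 32-bit value this is 0xC8A94893 − 2^32 = -928429933.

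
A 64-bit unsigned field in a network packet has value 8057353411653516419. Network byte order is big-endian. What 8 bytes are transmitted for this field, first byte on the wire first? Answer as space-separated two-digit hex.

8057353411653516419 in hexadecimal, padded to 64 bits, is 0x6FD1783CFB63BC83.
Split into bytes (most-significant first): 6F D1 78 3C FB 63 BC 83.
Big-endian stores the most-significant byte at the lowest address.
So the memory order matches the most-significant-first order: 6F D1 78 3C FB 63 BC 83.

6F D1 78 3C FB 63 BC 83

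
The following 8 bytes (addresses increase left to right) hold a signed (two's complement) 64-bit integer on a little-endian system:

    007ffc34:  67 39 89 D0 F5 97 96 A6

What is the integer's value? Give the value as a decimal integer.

Little-endian stores the least-significant byte at the lowest address.
Reassemble most-significant byte first: A6 96 97 F5 D0 89 39 67 → 0xA69697F5D0893967.
Top bit is set, so as a signed 64-bit value this is 0xA69697F5D0893967 − 2^64 = -6442795134885480089.

-6442795134885480089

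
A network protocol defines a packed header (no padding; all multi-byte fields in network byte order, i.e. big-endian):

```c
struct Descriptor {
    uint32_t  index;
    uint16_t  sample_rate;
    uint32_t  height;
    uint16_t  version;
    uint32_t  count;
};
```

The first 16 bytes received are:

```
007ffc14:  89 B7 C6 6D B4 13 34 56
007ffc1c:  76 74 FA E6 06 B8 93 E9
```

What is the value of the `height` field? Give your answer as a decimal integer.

`height` follows `index` (4 B), `sample_rate` (2 B), so it starts at offset 4 + 2 = 6 and occupies 4 bytes.
Bytes at offsets 6..9: 34 56 76 74.
Big-endian stores the most-significant byte at the lowest address.
The bytes are already most-significant first: 0x34567674.
0x34567674 = 878081652.

878081652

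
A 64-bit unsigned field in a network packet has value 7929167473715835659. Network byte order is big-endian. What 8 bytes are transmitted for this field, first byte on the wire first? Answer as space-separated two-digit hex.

6E 0A 0F CE 8B 69 F3 0B

7929167473715835659 in hexadecimal, padded to 64 bits, is 0x6E0A0FCE8B69F30B.
Split into bytes (most-significant first): 6E 0A 0F CE 8B 69 F3 0B.
In big-endian order the high byte comes first in memory.
So the memory order matches the most-significant-first order: 6E 0A 0F CE 8B 69 F3 0B.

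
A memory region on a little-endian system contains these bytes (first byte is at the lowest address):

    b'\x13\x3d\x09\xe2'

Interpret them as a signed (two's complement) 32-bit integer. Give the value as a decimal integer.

-502711021

Little-endian: lowest address holds the least-significant byte.
Reassemble most-significant byte first: E2 09 3D 13 → 0xE2093D13.
Top bit is set, so as a signed 32-bit value this is 0xE2093D13 − 2^32 = -502711021.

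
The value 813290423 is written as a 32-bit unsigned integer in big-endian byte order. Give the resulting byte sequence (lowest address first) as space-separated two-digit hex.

813290423 in hexadecimal, padded to 32 bits, is 0x3079D3B7.
Split into bytes (most-significant first): 30 79 D3 B7.
Big-endian: lowest address holds the most-significant byte.
So the memory order matches the most-significant-first order: 30 79 D3 B7.

30 79 D3 B7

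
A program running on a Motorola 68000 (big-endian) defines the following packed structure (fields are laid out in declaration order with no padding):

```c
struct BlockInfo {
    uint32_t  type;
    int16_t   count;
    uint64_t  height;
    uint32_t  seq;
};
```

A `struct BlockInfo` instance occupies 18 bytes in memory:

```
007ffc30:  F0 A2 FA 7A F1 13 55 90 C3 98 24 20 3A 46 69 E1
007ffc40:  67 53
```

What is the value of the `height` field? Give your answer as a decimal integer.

6165642948078746182

`height` follows `type` (4 B), `count` (2 B), so it starts at offset 4 + 2 = 6 and occupies 8 bytes.
Bytes at offsets 6..13: 55 90 C3 98 24 20 3A 46.
Big-endian: lowest address holds the most-significant byte.
The bytes are already most-significant first: 0x5590C39824203A46.
0x5590C39824203A46 = 6165642948078746182.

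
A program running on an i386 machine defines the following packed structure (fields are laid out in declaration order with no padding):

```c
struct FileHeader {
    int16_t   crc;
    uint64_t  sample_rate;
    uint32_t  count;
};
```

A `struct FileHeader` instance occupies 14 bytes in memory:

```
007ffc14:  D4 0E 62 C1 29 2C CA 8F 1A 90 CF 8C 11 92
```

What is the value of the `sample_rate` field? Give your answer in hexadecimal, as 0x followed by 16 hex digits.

`sample_rate` follows `crc` (2 bytes), so it starts at byte offset 2 and occupies 8 bytes.
Bytes at offsets 2..9: 62 C1 29 2C CA 8F 1A 90.
Little-endian stores the least-significant byte at the lowest address.
Reassemble most-significant byte first: 90 1A 8F CA 2C 29 C1 62 → 0x901A8FCA2C29C162.

0x901A8FCA2C29C162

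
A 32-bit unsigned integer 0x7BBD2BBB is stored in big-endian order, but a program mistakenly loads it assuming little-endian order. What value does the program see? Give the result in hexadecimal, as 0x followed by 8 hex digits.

Stored big-endian, the bytes at ascending addresses are 7B BD 2B BB.
Read back as little-endian, the first byte is least significant, giving 0xBB2BBD7B.

0xBB2BBD7B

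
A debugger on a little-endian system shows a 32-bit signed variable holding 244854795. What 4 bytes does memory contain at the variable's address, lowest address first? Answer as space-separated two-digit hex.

244854795 in hexadecimal, padded to 32 bits, is 0x0E98300B.
Split into bytes (most-significant first): 0E 98 30 0B.
Little-endian: lowest address holds the least-significant byte.
So at ascending addresses the bytes are 0B 30 98 0E.

0B 30 98 0E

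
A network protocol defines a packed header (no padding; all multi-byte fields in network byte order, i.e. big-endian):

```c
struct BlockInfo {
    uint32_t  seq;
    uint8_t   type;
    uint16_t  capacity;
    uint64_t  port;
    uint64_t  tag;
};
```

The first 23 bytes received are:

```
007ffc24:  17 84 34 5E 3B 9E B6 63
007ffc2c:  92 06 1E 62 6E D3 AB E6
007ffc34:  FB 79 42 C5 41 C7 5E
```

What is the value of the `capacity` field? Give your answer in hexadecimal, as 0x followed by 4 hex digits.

0x9EB6

`capacity` follows `seq` (4 B), `type` (1 B), so it starts at offset 4 + 1 = 5 and occupies 2 bytes.
Bytes at offsets 5..6: 9E B6.
In big-endian order the high byte comes first in memory.
The bytes are already most-significant first: 0x9EB6.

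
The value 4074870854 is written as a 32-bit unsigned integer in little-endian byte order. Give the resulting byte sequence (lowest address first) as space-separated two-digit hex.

46 98 E1 F2

4074870854 in hexadecimal, padded to 32 bits, is 0xF2E19846.
Split into bytes (most-significant first): F2 E1 98 46.
Little-endian: lowest address holds the least-significant byte.
So at ascending addresses the bytes are 46 98 E1 F2.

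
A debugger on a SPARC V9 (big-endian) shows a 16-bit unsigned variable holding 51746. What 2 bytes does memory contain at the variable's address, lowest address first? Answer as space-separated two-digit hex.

51746 in hexadecimal, padded to 16 bits, is 0xCA22.
Split into bytes (most-significant first): CA 22.
Big-endian: lowest address holds the most-significant byte.
So the memory order matches the most-significant-first order: CA 22.

CA 22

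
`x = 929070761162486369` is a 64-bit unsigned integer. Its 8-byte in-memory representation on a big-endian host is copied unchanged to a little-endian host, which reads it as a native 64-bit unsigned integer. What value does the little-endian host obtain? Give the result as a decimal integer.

929070761162486369 in 64-bit hexadecimal is 0x0CE4B8EF524AB261.
Stored big-endian, the bytes at ascending addresses are 0C E4 B8 EF 52 4A B2 61.
Read back as little-endian, the first byte is least significant, giving 0x61B24A52EFB8E40C.
0x61B24A52EFB8E40C = 7039770887603151884.

7039770887603151884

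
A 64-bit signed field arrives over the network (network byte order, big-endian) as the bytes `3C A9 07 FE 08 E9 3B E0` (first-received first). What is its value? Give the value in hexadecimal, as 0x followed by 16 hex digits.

Big-endian stores the most-significant byte at the lowest address.
The bytes are already most-significant first: 0x3CA907FE08E93BE0.

0x3CA907FE08E93BE0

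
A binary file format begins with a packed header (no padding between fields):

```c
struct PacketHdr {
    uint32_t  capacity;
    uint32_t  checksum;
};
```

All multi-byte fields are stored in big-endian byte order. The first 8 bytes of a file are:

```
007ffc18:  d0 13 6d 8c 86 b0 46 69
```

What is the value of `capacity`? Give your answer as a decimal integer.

`capacity` is the first field, at byte offset 0, occupying 4 bytes.
Bytes at offsets 0..3: D0 13 6D 8C.
Big-endian stores the most-significant byte at the lowest address.
The bytes are already most-significant first: 0xD0136D8C.
0xD0136D8C = 3490934156.

3490934156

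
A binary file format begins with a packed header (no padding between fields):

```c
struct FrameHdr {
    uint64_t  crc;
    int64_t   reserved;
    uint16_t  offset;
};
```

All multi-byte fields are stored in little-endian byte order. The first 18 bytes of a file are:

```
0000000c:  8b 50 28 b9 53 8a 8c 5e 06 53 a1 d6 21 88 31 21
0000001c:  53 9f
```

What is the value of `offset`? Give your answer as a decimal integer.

`offset` follows `crc` (8 B), `reserved` (8 B), so it starts at offset 8 + 8 = 16 and occupies 2 bytes.
Bytes at offsets 16..17: 53 9F.
Little-endian stores the least-significant byte at the lowest address.
Reassemble most-significant byte first: 9F 53 → 0x9F53.
0x9F53 = 40787.

40787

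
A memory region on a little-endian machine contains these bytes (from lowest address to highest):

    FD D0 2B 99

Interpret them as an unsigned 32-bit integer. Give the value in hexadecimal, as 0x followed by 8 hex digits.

0x992BD0FD

Little-endian stores the least-significant byte at the lowest address.
Reassemble most-significant byte first: 99 2B D0 FD → 0x992BD0FD.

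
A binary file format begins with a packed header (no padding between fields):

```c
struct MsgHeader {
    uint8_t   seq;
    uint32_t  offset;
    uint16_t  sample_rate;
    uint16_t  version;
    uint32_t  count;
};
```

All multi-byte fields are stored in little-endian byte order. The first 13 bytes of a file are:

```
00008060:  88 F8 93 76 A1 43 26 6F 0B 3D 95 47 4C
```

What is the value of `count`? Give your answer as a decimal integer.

1279759677

`count` follows `seq` (1 B), `offset` (4 B), `sample_rate` (2 B), `version` (2 B), so it starts at offset 1 + 4 + 2 + 2 = 9 and occupies 4 bytes.
Bytes at offsets 9..12: 3D 95 47 4C.
Little-endian stores the least-significant byte at the lowest address.
Reassemble most-significant byte first: 4C 47 95 3D → 0x4C47953D.
0x4C47953D = 1279759677.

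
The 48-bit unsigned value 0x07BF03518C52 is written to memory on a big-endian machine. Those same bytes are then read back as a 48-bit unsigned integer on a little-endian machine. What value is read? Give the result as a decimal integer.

Stored big-endian, the bytes at ascending addresses are 07 BF 03 51 8C 52.
Read back as little-endian, the first byte is least significant, giving 0x528C5103BF07.
0x528C5103BF07 = 90762608099079.

90762608099079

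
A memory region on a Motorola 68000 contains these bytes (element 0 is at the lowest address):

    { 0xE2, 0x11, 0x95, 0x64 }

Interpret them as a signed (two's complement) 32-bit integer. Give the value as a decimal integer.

-502164124

Big-endian stores the most-significant byte at the lowest address.
The bytes are already most-significant first: 0xE2119564.
Top bit is set, so as a signed 32-bit value this is 0xE2119564 − 2^32 = -502164124.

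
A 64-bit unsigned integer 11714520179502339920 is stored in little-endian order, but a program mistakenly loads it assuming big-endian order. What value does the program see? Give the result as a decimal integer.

11714520179502339920 in 64-bit hexadecimal is 0xA29256097D61D750.
Stored little-endian, the bytes at ascending addresses are 50 D7 61 7D 09 56 92 A2.
Read back as big-endian, the last byte is least significant, giving 0x50D7617D095692A2.
0x50D7617D095692A2 = 5825231832682500770.

5825231832682500770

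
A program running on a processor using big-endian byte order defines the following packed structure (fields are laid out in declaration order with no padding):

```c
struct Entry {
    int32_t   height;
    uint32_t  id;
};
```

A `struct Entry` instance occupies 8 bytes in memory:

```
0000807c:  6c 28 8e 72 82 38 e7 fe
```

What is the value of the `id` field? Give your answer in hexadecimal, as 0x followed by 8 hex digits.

0x8238E7FE

`id` follows `height` (4 bytes), so it starts at byte offset 4 and occupies 4 bytes.
Bytes at offsets 4..7: 82 38 E7 FE.
Big-endian: lowest address holds the most-significant byte.
The bytes are already most-significant first: 0x8238E7FE.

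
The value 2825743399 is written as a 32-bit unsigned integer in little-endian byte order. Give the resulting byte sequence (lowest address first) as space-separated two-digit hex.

2825743399 in hexadecimal, padded to 32 bits, is 0xA86D6C27.
Split into bytes (most-significant first): A8 6D 6C 27.
Little-endian: lowest address holds the least-significant byte.
So at ascending addresses the bytes are 27 6C 6D A8.

27 6C 6D A8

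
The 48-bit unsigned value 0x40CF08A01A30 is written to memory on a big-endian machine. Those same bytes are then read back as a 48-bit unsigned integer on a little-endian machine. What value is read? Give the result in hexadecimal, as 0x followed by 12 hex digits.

0x301AA008CF40

Stored big-endian, the bytes at ascending addresses are 40 CF 08 A0 1A 30.
Read back as little-endian, the first byte is least significant, giving 0x301AA008CF40.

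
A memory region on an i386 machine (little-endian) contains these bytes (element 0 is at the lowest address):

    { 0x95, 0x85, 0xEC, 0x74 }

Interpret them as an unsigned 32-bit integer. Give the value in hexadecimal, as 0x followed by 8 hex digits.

In little-endian order the low byte comes first in memory.
Reassemble most-significant byte first: 74 EC 85 95 → 0x74EC8595.

0x74EC8595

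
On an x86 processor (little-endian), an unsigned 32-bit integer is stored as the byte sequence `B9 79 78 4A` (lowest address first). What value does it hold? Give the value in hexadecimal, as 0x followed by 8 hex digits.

0x4A7879B9

In little-endian order the low byte comes first in memory.
Reassemble most-significant byte first: 4A 78 79 B9 → 0x4A7879B9.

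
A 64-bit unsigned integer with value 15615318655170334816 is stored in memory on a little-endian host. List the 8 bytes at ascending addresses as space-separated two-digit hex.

15615318655170334816 in hexadecimal, padded to 64 bits, is 0xD8B4C19557F55060.
Split into bytes (most-significant first): D8 B4 C1 95 57 F5 50 60.
In little-endian order the low byte comes first in memory.
So at ascending addresses the bytes are 60 50 F5 57 95 C1 B4 D8.

60 50 F5 57 95 C1 B4 D8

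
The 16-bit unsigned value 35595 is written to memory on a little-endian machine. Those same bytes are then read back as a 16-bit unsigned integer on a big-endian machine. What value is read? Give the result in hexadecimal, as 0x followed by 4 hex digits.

0x0B8B

35595 in 16-bit hexadecimal is 0x8B0B.
Stored little-endian, the bytes at ascending addresses are 0B 8B.
Read back as big-endian, the last byte is least significant, giving 0x0B8B.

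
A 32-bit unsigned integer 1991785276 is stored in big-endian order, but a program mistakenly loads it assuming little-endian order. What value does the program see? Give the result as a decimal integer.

1991785276 in 32-bit hexadecimal is 0x76B83B3C.
Stored big-endian, the bytes at ascending addresses are 76 B8 3B 3C.
Read back as little-endian, the first byte is least significant, giving 0x3C3BB876.
0x3C3BB876 = 1010546806.

1010546806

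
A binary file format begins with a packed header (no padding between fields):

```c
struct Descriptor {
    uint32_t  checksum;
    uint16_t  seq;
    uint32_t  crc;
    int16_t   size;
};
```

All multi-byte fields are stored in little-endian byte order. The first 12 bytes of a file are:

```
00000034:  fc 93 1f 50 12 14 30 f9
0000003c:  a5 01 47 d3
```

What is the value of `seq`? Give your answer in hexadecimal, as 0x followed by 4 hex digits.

`seq` follows `checksum` (4 bytes), so it starts at byte offset 4 and occupies 2 bytes.
Bytes at offsets 4..5: 12 14.
In little-endian order the low byte comes first in memory.
Reassemble most-significant byte first: 14 12 → 0x1412.

0x1412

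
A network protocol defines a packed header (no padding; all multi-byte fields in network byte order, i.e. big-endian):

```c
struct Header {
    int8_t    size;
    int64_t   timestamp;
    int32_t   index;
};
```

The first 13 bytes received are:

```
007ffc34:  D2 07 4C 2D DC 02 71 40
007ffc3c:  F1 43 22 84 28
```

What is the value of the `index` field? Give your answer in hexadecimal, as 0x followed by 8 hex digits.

0x43228428

`index` follows `size` (1 B), `timestamp` (8 B), so it starts at offset 1 + 8 = 9 and occupies 4 bytes.
Bytes at offsets 9..12: 43 22 84 28.
Big-endian stores the most-significant byte at the lowest address.
The bytes are already most-significant first: 0x43228428.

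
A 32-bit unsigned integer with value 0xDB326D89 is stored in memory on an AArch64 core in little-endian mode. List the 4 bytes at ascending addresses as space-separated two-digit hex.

Split into bytes (most-significant first): DB 32 6D 89.
Little-endian stores the least-significant byte at the lowest address.
So at ascending addresses the bytes are 89 6D 32 DB.

89 6D 32 DB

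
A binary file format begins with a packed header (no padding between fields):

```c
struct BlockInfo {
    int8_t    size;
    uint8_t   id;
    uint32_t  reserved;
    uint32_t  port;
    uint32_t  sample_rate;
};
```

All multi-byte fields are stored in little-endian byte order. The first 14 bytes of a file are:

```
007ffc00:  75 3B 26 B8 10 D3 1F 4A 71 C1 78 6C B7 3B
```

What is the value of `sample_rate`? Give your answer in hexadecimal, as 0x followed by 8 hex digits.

`sample_rate` follows `size` (1 B), `id` (1 B), `reserved` (4 B), `port` (4 B), so it starts at offset 1 + 1 + 4 + 4 = 10 and occupies 4 bytes.
Bytes at offsets 10..13: 78 6C B7 3B.
Little-endian stores the least-significant byte at the lowest address.
Reassemble most-significant byte first: 3B B7 6C 78 → 0x3BB76C78.

0x3BB76C78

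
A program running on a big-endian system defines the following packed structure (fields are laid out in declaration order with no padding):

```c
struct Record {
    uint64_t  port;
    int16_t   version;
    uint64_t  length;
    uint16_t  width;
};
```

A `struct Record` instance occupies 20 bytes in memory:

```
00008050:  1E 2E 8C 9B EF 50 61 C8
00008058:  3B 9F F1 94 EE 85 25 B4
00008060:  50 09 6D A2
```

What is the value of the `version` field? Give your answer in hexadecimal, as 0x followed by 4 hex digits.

`version` follows `port` (8 bytes), so it starts at byte offset 8 and occupies 2 bytes.
Bytes at offsets 8..9: 3B 9F.
Big-endian: lowest address holds the most-significant byte.
The bytes are already most-significant first: 0x3B9F.

0x3B9F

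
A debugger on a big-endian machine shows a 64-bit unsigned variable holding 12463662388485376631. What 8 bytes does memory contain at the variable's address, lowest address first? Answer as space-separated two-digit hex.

AC F7 D2 E8 32 11 4A 77

12463662388485376631 in hexadecimal, padded to 64 bits, is 0xACF7D2E832114A77.
Split into bytes (most-significant first): AC F7 D2 E8 32 11 4A 77.
In big-endian order the high byte comes first in memory.
So the memory order matches the most-significant-first order: AC F7 D2 E8 32 11 4A 77.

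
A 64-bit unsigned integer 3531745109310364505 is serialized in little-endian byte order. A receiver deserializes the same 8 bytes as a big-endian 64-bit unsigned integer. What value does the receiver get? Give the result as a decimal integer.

6474955829727920945

3531745109310364505 in 64-bit hexadecimal is 0x3103477705AADB59.
Stored little-endian, the bytes at ascending addresses are 59 DB AA 05 77 47 03 31.
Read back as big-endian, the last byte is least significant, giving 0x59DBAA0577470331.
0x59DBAA0577470331 = 6474955829727920945.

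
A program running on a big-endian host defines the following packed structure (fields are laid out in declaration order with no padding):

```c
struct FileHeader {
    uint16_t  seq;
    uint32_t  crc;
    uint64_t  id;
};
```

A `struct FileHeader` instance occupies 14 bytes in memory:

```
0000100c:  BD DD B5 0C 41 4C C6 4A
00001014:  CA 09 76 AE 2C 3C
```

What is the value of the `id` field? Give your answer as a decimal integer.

14288454909780962364

`id` follows `seq` (2 B), `crc` (4 B), so it starts at offset 2 + 4 = 6 and occupies 8 bytes.
Bytes at offsets 6..13: C6 4A CA 09 76 AE 2C 3C.
Big-endian: lowest address holds the most-significant byte.
The bytes are already most-significant first: 0xC64ACA0976AE2C3C.
0xC64ACA0976AE2C3C = 14288454909780962364.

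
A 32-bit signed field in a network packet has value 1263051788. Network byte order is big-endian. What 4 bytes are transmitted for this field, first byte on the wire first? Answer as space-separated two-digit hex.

4B 48 A4 0C

1263051788 in hexadecimal, padded to 32 bits, is 0x4B48A40C.
Split into bytes (most-significant first): 4B 48 A4 0C.
In big-endian order the high byte comes first in memory.
So the memory order matches the most-significant-first order: 4B 48 A4 0C.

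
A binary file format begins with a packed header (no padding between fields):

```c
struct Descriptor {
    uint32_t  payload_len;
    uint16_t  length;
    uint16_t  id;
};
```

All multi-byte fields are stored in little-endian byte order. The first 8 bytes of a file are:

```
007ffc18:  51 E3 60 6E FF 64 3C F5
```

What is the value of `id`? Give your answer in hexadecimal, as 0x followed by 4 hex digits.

0xF53C

`id` follows `payload_len` (4 B), `length` (2 B), so it starts at offset 4 + 2 = 6 and occupies 2 bytes.
Bytes at offsets 6..7: 3C F5.
Little-endian: lowest address holds the least-significant byte.
Reassemble most-significant byte first: F5 3C → 0xF53C.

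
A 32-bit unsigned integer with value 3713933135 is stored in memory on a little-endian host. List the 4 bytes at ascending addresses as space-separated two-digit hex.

3713933135 in hexadecimal, padded to 32 bits, is 0xDD5E1F4F.
Split into bytes (most-significant first): DD 5E 1F 4F.
Little-endian: lowest address holds the least-significant byte.
So at ascending addresses the bytes are 4F 1F 5E DD.

4F 1F 5E DD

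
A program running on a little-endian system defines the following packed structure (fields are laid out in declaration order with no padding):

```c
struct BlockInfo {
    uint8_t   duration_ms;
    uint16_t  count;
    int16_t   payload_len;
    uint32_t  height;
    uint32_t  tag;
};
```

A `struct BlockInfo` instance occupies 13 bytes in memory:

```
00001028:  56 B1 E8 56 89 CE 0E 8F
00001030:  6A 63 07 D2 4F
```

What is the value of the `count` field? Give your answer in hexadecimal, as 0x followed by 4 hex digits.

0xE8B1

`count` follows `duration_ms` (1 byte), so it starts at byte offset 1 and occupies 2 bytes.
Bytes at offsets 1..2: B1 E8.
Little-endian: lowest address holds the least-significant byte.
Reassemble most-significant byte first: E8 B1 → 0xE8B1.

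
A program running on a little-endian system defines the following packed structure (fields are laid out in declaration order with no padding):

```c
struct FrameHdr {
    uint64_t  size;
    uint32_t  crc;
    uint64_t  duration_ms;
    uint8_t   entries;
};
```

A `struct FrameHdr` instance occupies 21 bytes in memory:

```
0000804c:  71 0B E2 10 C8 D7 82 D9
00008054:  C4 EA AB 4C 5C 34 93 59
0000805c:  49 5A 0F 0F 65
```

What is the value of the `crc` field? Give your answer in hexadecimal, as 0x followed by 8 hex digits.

`crc` follows `size` (8 bytes), so it starts at byte offset 8 and occupies 4 bytes.
Bytes at offsets 8..11: C4 EA AB 4C.
Little-endian stores the least-significant byte at the lowest address.
Reassemble most-significant byte first: 4C AB EA C4 → 0x4CABEAC4.

0x4CABEAC4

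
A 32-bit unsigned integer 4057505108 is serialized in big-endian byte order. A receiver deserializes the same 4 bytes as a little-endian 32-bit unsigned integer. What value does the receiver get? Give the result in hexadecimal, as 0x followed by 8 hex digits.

4057505108 in 32-bit hexadecimal is 0xF1D89D54.
Stored big-endian, the bytes at ascending addresses are F1 D8 9D 54.
Read back as little-endian, the first byte is least significant, giving 0x549DD8F1.

0x549DD8F1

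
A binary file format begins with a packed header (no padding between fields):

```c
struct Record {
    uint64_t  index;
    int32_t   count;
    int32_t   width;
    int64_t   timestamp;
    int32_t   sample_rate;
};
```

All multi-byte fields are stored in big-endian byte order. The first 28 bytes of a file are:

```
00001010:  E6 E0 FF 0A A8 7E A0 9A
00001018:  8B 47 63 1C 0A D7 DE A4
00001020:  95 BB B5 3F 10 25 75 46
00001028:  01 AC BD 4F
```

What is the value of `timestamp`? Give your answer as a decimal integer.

-7657327458954939066

`timestamp` follows `index` (8 B), `count` (4 B), `width` (4 B), so it starts at offset 8 + 4 + 4 = 16 and occupies 8 bytes.
Bytes at offsets 16..23: 95 BB B5 3F 10 25 75 46.
Big-endian stores the most-significant byte at the lowest address.
The bytes are already most-significant first: 0x95BBB53F10257546.
Top bit is set, so as a signed 64-bit value this is 0x95BBB53F10257546 − 2^64 = -7657327458954939066.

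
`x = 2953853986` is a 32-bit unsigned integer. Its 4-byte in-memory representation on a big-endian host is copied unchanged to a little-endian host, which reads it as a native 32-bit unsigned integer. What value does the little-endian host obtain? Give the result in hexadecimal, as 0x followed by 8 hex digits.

0x223C10B0

2953853986 in 32-bit hexadecimal is 0xB0103C22.
Stored big-endian, the bytes at ascending addresses are B0 10 3C 22.
Read back as little-endian, the first byte is least significant, giving 0x223C10B0.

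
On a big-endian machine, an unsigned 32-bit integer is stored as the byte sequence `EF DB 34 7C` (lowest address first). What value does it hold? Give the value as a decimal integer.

In big-endian order the high byte comes first in memory.
The bytes are already most-significant first: 0xEFDB347C.
0xEFDB347C = 4024120444.

4024120444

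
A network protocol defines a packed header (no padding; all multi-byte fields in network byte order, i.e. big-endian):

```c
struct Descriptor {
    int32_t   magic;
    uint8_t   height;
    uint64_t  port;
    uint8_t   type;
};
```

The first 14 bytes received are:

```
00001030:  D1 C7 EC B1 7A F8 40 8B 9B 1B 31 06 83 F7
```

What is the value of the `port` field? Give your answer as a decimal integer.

`port` follows `magic` (4 B), `height` (1 B), so it starts at offset 4 + 1 = 5 and occupies 8 bytes.
Bytes at offsets 5..12: F8 40 8B 9B 1B 31 06 83.
Big-endian: lowest address holds the most-significant byte.
The bytes are already most-significant first: 0xF8408B9B1B310683.
0xF8408B9B1B310683 = 17888451218207999619.

17888451218207999619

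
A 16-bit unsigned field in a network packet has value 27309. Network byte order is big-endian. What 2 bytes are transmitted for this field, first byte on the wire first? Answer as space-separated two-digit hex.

6A AD

27309 in hexadecimal, padded to 16 bits, is 0x6AAD.
Split into bytes (most-significant first): 6A AD.
Big-endian: lowest address holds the most-significant byte.
So the memory order matches the most-significant-first order: 6A AD.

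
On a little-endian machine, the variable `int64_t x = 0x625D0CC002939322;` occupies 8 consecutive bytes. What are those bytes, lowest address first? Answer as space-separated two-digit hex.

Split into bytes (most-significant first): 62 5D 0C C0 02 93 93 22.
Little-endian stores the least-significant byte at the lowest address.
So at ascending addresses the bytes are 22 93 93 02 C0 0C 5D 62.

22 93 93 02 C0 0C 5D 62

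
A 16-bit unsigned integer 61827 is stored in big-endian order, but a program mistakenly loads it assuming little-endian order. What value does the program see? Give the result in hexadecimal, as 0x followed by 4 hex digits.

61827 in 16-bit hexadecimal is 0xF183.
Stored big-endian, the bytes at ascending addresses are F1 83.
Read back as little-endian, the first byte is least significant, giving 0x83F1.

0x83F1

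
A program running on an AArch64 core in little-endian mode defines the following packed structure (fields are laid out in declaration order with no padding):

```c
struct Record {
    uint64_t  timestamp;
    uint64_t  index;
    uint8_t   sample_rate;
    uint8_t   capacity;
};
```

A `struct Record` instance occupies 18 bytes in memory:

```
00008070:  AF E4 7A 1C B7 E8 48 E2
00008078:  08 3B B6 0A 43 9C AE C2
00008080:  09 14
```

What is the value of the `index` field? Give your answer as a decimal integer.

14028321701062130440

`index` follows `timestamp` (8 bytes), so it starts at byte offset 8 and occupies 8 bytes.
Bytes at offsets 8..15: 08 3B B6 0A 43 9C AE C2.
In little-endian order the low byte comes first in memory.
Reassemble most-significant byte first: C2 AE 9C 43 0A B6 3B 08 → 0xC2AE9C430AB63B08.
0xC2AE9C430AB63B08 = 14028321701062130440.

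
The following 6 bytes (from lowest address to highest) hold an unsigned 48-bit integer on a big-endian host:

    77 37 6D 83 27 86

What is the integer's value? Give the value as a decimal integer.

In big-endian order the high byte comes first in memory.
The bytes are already most-significant first: 0x77376D832786.
0x77376D832786 = 131079944218502.

131079944218502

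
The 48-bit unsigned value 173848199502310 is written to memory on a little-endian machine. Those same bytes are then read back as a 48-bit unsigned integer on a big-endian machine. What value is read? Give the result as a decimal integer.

252995806698910

173848199502310 in 48-bit hexadecimal is 0x9E1D302D19E6.
Stored little-endian, the bytes at ascending addresses are E6 19 2D 30 1D 9E.
Read back as big-endian, the last byte is least significant, giving 0xE6192D301D9E.
0xE6192D301D9E = 252995806698910.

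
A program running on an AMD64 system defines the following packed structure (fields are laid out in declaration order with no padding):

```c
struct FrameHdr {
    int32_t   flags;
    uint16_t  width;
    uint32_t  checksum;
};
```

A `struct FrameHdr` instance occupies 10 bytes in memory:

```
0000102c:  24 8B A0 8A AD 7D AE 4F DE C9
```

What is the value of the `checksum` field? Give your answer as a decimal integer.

`checksum` follows `flags` (4 B), `width` (2 B), so it starts at offset 4 + 2 = 6 and occupies 4 bytes.
Bytes at offsets 6..9: AE 4F DE C9.
In little-endian order the low byte comes first in memory.
Reassemble most-significant byte first: C9 DE 4F AE → 0xC9DE4FAE.
0xC9DE4FAE = 3386789806.

3386789806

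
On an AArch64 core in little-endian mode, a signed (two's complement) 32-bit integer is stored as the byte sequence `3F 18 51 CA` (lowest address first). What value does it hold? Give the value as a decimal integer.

In little-endian order the low byte comes first in memory.
Reassemble most-significant byte first: CA 51 18 3F → 0xCA51183F.
Top bit is set, so as a signed 32-bit value this is 0xCA51183F − 2^32 = -900655041.

-900655041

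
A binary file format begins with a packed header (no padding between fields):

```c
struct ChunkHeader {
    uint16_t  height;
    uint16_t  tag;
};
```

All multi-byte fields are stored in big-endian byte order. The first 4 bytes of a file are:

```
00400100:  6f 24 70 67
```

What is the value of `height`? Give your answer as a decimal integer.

`height` is the first field, at byte offset 0, occupying 2 bytes.
Bytes at offsets 0..1: 6F 24.
In big-endian order the high byte comes first in memory.
The bytes are already most-significant first: 0x6F24.
0x6F24 = 28452.

28452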